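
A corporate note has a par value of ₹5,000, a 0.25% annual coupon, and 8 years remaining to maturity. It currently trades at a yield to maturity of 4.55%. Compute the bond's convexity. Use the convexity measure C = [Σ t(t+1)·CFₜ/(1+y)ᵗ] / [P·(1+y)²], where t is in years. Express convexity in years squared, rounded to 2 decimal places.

64.94

With y = 0.0455:
  t   CF        PV=CF/(1+0.0455)^t    t·PV        t(t+1)·PV
  1        12.50        11.9560        11.9560          23.9120
  2        12.50        11.4357        22.8714          68.6141
  3        12.50        10.9380        32.8140         131.2560
  4        12.50        10.4620        41.8479         209.2396
  5        12.50        10.0067        50.0334         300.2003
  6        12.50         9.5712        57.4271         401.9898
  7        12.50         9.1547        64.0826         512.6604
  8     5,012.50     3,511.2527    28,090.0217     252,810.1957
  Σ                  3,584.7769    28,371.0541     254,458.0679
P = 3,584.7769.
Convexity = Σ t(t+1)·PV / [P·(1+y)²] = 254,458.0679 / (3,584.7769 × 1.093070) = 64.93906.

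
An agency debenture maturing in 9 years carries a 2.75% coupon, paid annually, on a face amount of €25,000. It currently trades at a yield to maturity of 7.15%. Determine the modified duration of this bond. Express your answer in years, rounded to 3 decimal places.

Periodic yield y = 0.0715. First find Macaulay duration:
  t   CF        PV=CF/(1+0.0715)^t    t·PV
  1       687.50       641.6239       641.6239
  2       687.50       598.8090     1,197.6181
  3       687.50       558.8512     1,676.5536
  4       687.50       521.5597     2,086.2387
  5       687.50       486.7566     2,433.7829
  6       687.50       454.2759     2,725.6551
  7       687.50       423.9625     2,967.7377
  8       687.50       395.6720     3,165.3759
  9    25,687.50    13,797.2413   124,175.1720
  Σ                 17,878.7521   141,069.7578
P = 17,878.7521; Macaulay duration = 141,069.7578 / 17,878.7521 = 7.89036 years.
Modified duration = D_Mac / (1 + y) = 7.89036 / 1.0715 = 7.36384 years.

7.364 years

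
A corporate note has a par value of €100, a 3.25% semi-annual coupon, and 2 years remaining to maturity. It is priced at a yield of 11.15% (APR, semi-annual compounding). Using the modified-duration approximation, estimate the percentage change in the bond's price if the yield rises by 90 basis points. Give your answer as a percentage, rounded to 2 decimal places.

-1.66%

Periodic yield y = 0.05575. Modified duration first:
  t   CF        PV=CF/(1+0.05575)^t    t·PV
  1        1.625         1.5392         1.5392
  2        1.625         1.4579         2.9158
  3        1.625         1.3809         4.1428
  4      101.625        81.8005       327.2022
  Σ                     86.1786       335.8000
P = 86.1786; D_Mac = 3.89656 half-year periods = 1.94828 yrs; D_mod = 1.94828/(1+0.05575) = 1.84540 yrs.
ΔP/P ≈ -D_mod · Δy = -1.84540 × (+0.009) = -0.016609 = -1.6609%.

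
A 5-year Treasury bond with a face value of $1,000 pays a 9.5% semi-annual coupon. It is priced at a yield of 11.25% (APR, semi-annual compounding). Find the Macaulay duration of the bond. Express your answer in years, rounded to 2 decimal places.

Periodic yield y = 0.05625. Discount each cash flow and weight by its period:
  t   CF        PV=CF/(1+0.05625)^t    t·PV
  1        47.50        44.9704        44.9704
  2        47.50        42.5755        85.1511
  3        47.50        40.3082       120.9246
  4        47.50        38.1616       152.6465
  5        47.50        36.1293       180.6467
  6        47.50        34.2053       205.2317
  7        47.50        32.3837       226.6859
  8        47.50        30.6591       245.2730
  9        47.50        29.0264       261.2376
  10    1,047.50       606.0198     6,060.1980
  Σ                    934.4394     7,582.9655
Price P = Σ PV = 934.4394.
Macaulay duration = Σ(t·PV) / P = 7,582.9655 / 934.4394 = 8.11499 half-year periods.
In years: 8.11499 / 2 = 4.05749 years.

4.06 years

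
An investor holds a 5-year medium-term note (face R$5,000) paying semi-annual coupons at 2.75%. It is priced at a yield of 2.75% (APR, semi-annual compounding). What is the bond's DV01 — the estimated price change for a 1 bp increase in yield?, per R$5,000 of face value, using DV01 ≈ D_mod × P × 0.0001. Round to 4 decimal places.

Periodic yield y = 0.01375.
  t   CF        PV=CF/(1+0.01375)^t    t·PV
  1        68.75        67.8175        67.8175
  2        68.75        66.8977       133.7953
  3        68.75        65.9903       197.9709
  4        68.75        65.0952       260.3810
  5        68.75        64.2123       321.0616
  6        68.75        63.3414       380.0483
  7        68.75        62.4822       437.3757
  8        68.75        61.6348       493.0781
  9        68.75        60.7988       547.1891
  10    5,068.75     4,421.7298    44,217.2979
  Σ                  5,000.0000    47,056.0154
P = 5,000.0000; D_Mac = 9.41120 half-year periods = 4.70560 yrs; D_mod = 4.64178 yrs.
DV01 ≈ 4.64178 × 5,000.0000 × 0.0001 = 2.320889.

R$2.3209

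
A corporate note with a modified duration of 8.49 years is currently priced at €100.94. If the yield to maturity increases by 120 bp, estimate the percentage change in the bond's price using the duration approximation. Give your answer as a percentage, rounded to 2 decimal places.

-10.19%

Duration approximation: ΔP/P ≈ -D_mod · Δy = -8.49 × (+0.012) = -0.101880.
As a percentage: -10.1880%.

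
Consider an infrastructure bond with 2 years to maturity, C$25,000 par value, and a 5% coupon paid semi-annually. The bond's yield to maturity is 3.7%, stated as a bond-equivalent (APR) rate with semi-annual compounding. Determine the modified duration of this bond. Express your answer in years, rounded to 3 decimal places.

1.894 years

Periodic yield y = 0.0185. First find Macaulay duration:
  t   CF        PV=CF/(1+0.0185)^t    t·PV
  1       625.00       613.6475       613.6475
  2       625.00       602.5012     1,205.0025
  3       625.00       591.5574     1,774.6723
  4    25,625.00    23,813.3086    95,253.2345
  Σ                 25,621.0148    98,846.5569
P = 25,621.0148; Macaulay duration = 98,846.5569 / 25,621.0148 = 3.85803 half-year periods = 1.92901 years.
Modified duration = D_Mac / (1 + y) = 1.92901 / 1.0185 = 1.89397 years.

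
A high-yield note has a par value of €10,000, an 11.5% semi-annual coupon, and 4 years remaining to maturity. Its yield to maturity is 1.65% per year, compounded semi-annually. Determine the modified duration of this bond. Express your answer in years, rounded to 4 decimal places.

Periodic yield y = 0.00825. First find Macaulay duration:
  t   CF        PV=CF/(1+0.00825)^t    t·PV
  1       575.00       570.2951       570.2951
  2       575.00       565.6286     1,131.2573
  3       575.00       561.0004     1,683.0011
  4       575.00       556.4100     2,225.6400
  5       575.00       551.8572     2,759.2859
  6       575.00       547.3416     3,284.0496
  7       575.00       542.8630     3,800.0409
  8    10,575.00     9,902.2647    79,218.1175
  Σ                 13,797.6605    94,671.6873
P = 13,797.6605; Macaulay duration = 94,671.6873 / 13,797.6605 = 6.86143 half-year periods = 3.43072 years.
Modified duration = D_Mac / (1 + y) = 3.43072 / 1.00825 = 3.40264 years.

3.4026 years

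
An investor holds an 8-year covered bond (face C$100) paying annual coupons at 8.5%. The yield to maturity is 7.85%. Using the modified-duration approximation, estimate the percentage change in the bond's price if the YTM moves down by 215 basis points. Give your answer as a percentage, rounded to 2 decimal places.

Periodic yield y = 0.0785. Modified duration first:
  t   CF        PV=CF/(1+0.0785)^t    t·PV
  1         8.50         7.8813         7.8813
  2         8.50         7.3077        14.6153
  3         8.50         6.7758        20.3273
  4         8.50         6.2826        25.1303
  5         8.50         5.8253        29.1265
  6         8.50         5.4013        32.4078
  7         8.50         5.0082        35.0571
  8       108.50        59.2746       474.1967
  Σ                    103.7567       638.7424
P = 103.7567; D_Mac = 6.15616 yrs; D_mod = 6.15616/(1+0.0785) = 5.70807 yrs.
ΔP/P ≈ -D_mod · Δy = -5.70807 × (-0.0215) = +0.122724 = +12.2724%.

+12.27%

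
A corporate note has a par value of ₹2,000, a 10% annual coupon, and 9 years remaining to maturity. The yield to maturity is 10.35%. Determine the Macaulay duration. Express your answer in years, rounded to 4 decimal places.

Periodic yield y = 0.1035. Discount each cash flow and weight by its year:
  t   CF        PV=CF/(1+0.1035)^t    t·PV
  1       200.00       181.2415       181.2415
  2       200.00       164.2424       328.4848
  3       200.00       148.8377       446.5131
  4       200.00       134.8779       539.5114
  5       200.00       122.2273       611.1366
  6       200.00       110.7633       664.5799
  7       200.00       100.3746       702.6219
  8       200.00        90.9602       727.6814
  9     2,200.00       906.7168     8,160.4508
  Σ                  1,960.2416    12,362.2216
Price P = Σ PV = 1,960.2416.
Macaulay duration = Σ(t·PV) / P = 12,362.2216 / 1,960.2416 = 6.30648 years.

6.3065 years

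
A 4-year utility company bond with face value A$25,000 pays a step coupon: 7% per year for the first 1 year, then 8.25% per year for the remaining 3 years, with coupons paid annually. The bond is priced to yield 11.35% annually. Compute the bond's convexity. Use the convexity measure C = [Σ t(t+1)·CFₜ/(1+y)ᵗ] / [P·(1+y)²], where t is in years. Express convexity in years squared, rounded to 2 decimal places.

13.84

With y = 0.1135:
  t   CF        PV=CF/(1+0.1135)^t    t·PV        t(t+1)·PV
  1     1,750.00     1,571.6210     1,571.6210       3,143.2420
  2     2,062.50     1,663.4644     3,326.9288       9,980.7865
  3     2,062.50     1,493.9061     4,481.7182      17,926.8729
  4    27,062.50    17,603.8244    70,415.2977     352,076.4884
  Σ                 22,332.8159    79,795.5657     383,127.3898
P = 22,332.8159.
Convexity = Σ t(t+1)·PV / [P·(1+y)²] = 383,127.3898 / (22,332.8159 × 1.239882) = 13.83628.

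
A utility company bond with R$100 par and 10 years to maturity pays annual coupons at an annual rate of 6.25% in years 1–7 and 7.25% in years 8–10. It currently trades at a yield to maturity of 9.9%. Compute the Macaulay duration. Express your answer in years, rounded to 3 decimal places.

7.403 years

Periodic yield y = 0.099. Discount each cash flow and weight by its year:
  t   CF        PV=CF/(1+0.099)^t    t·PV
  1         6.25         5.6870         5.6870
  2         6.25         5.1747        10.3494
  3         6.25         4.7085        14.1256
  4         6.25         4.2844        17.1376
  5         6.25         3.8984        19.4922
  6         6.25         3.5473        21.2836
  7         6.25         3.2277        22.5941
  8         7.25         3.4069        27.2550
  9         7.25         3.1000        27.8998
  10      107.25        41.7273       417.2731
  Σ                     78.7622       583.0974
Price P = Σ PV = 78.7622.
Macaulay duration = Σ(t·PV) / P = 583.0974 / 78.7622 = 7.40326 years.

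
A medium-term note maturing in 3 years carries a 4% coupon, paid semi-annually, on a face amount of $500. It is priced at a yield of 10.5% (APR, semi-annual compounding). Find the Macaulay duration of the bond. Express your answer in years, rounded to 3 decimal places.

2.841 years

Periodic yield y = 0.0525. Discount each cash flow and weight by its period:
  t   CF        PV=CF/(1+0.0525)^t    t·PV
  1        10.00         9.5012         9.5012
  2        10.00         9.0273        18.0545
  3        10.00         8.5770        25.7309
  4        10.00         8.1491        32.5965
  5        10.00         7.7426        38.7132
  6       510.00       375.1782     2,251.0690
  Σ                    418.1754     2,375.6653
Price P = Σ PV = 418.1754.
Macaulay duration = Σ(t·PV) / P = 2,375.6653 / 418.1754 = 5.68103 half-year periods.
In years: 5.68103 / 2 = 2.84051 years.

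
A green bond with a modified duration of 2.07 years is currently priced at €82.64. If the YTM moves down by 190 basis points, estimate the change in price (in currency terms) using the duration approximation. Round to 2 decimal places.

+€3.25

Duration approximation: ΔP/P ≈ -D_mod · Δy = -2.07 × (-0.019) = +0.039330.
ΔP ≈ 82.64 × (+0.039330) = +3.2502312.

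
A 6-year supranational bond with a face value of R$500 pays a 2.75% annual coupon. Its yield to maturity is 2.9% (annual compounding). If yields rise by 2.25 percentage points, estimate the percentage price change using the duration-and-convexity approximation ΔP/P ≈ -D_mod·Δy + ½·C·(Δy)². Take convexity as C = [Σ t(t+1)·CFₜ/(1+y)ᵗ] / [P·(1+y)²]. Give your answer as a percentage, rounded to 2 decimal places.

-11.35%

With y = 0.029:
  t   CF        PV=CF/(1+0.029)^t    t·PV        t(t+1)·PV
  1        13.75        13.3625        13.3625          26.7250
  2        13.75        12.9859        25.9718          77.9154
  3        13.75        12.6199        37.8598         151.4390
  4        13.75        12.2643        49.0570         245.2851
  5        13.75        11.9186        59.5931         357.5585
  6       513.75       432.7724     2,596.6346      18,176.4421
  Σ                    495.9236     2,782.4787      19,035.3651
P = 495.9236; D_Mac = 5.61070 yrs; D_mod = 5.45258 yrs; C = 36.25064.
Duration effect: -5.45258 × (+0.0225) = -0.122683
Convexity effect: 0.5 × 36.25064 × (0.0225)² = +0.0091759
ΔP/P ≈ -0.122683 + 0.0091759 = -0.113507 = -11.3507%.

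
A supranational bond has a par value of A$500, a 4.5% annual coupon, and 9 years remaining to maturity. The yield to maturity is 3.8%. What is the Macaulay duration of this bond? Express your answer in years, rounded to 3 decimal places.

Periodic yield y = 0.038. Discount each cash flow and weight by its year:
  t   CF        PV=CF/(1+0.038)^t    t·PV
  1        22.50        21.6763        21.6763
  2        22.50        20.8828        41.7655
  3        22.50        20.1183        60.3548
  4        22.50        19.3818        77.5270
  5        22.50        18.6722        93.3611
  6        22.50        17.9886       107.9319
  7        22.50        17.3301       121.3107
  8        22.50        16.6957       133.5653
  9       522.50       373.5168     3,361.6510
  Σ                    526.2625     4,019.1435
Price P = Σ PV = 526.2625.
Macaulay duration = Σ(t·PV) / P = 4,019.1435 / 526.2625 = 7.63715 years.

7.637 years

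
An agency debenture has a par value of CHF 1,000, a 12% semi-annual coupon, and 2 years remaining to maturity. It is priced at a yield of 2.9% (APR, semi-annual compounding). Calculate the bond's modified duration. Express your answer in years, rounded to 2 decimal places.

1.82 years

Periodic yield y = 0.0145. First find Macaulay duration:
  t   CF        PV=CF/(1+0.0145)^t    t·PV
  1        60.00        59.1424        59.1424
  2        60.00        58.2971       116.5943
  3        60.00        57.4639       172.3917
  4     1,060.00     1,000.6856     4,002.7425
  Σ                  1,175.5891     4,350.8709
P = 1,175.5891; Macaulay duration = 4,350.8709 / 1,175.5891 = 3.70101 half-year periods = 1.85051 years.
Modified duration = D_Mac / (1 + y) = 1.85051 / 1.0145 = 1.82406 years.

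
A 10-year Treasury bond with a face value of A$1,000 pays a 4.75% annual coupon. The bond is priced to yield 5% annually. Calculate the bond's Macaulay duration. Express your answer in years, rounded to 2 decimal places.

8.17 years

Periodic yield y = 0.05. Discount each cash flow and weight by its year:
  t   CF        PV=CF/(1+0.05)^t    t·PV
  1        47.50        45.2381        45.2381
  2        47.50        43.0839        86.1678
  3        47.50        41.0323       123.0969
  4        47.50        39.0784       156.3135
  5        47.50        37.2175       186.0875
  6        47.50        35.4452       212.6714
  7        47.50        33.7574       236.3015
  8        47.50        32.1499       257.1990
  9        47.50        30.6189       275.5703
  10    1,047.50       643.0741     6,430.7413
  Σ                    980.6957     8,009.3872
Price P = Σ PV = 980.6957.
Macaulay duration = Σ(t·PV) / P = 8,009.3872 / 980.6957 = 8.16705 years.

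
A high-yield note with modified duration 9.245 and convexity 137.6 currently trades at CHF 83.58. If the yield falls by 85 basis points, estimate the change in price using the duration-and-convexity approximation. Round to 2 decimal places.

Duration effect: -D_mod·Δy = -9.245 × (-0.0085) = +0.0785825
Convexity effect: ½·C·(Δy)² = 0.5 × 137.6 × (-0.0085)² = +0.0049708
ΔP/P ≈ +0.0785825 + 0.0049708 = +0.0835533
ΔP ≈ 83.58 × (+0.0835533) = +6.983384814.

+CHF 6.98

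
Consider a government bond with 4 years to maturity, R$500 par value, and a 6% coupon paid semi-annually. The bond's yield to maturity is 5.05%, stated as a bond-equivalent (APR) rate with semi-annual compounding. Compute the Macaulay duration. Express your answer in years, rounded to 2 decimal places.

3.62 years

Periodic yield y = 0.02525. Discount each cash flow and weight by its period:
  t   CF        PV=CF/(1+0.02525)^t    t·PV
  1        15.00        14.6306        14.6306
  2        15.00        14.2703        28.5405
  3        15.00        13.9188        41.7564
  4        15.00        13.5760        54.3040
  5        15.00        13.2417        66.2083
  6        15.00        12.9155        77.4932
  7        15.00        12.5975        88.1822
  8       515.00       421.8606     3,374.8851
  Σ                    517.0109     3,746.0004
Price P = Σ PV = 517.0109.
Macaulay duration = Σ(t·PV) / P = 3,746.0004 / 517.0109 = 7.24550 half-year periods.
In years: 7.24550 / 2 = 3.62275 years.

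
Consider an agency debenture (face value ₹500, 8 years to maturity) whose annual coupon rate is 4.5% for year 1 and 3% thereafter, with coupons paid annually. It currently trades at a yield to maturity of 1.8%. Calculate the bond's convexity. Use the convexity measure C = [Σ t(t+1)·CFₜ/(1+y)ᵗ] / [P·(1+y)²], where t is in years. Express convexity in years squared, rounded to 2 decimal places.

With y = 0.018:
  t   CF        PV=CF/(1+0.018)^t    t·PV        t(t+1)·PV
  1        22.50        22.1022        22.1022          44.2043
  2        15.00        14.4742        28.9485          86.8454
  3        15.00        14.2183        42.6549         170.6197
  4        15.00        13.9669        55.8676         279.3381
  5        15.00        13.7199        68.5997         411.5983
  6        15.00        13.4774        80.8641         566.0488
  7        15.00        13.2390        92.6733         741.3868
  8       515.00       446.5036     3,572.0291      32,148.2622
  Σ                    551.7016     3,963.7395      34,448.3036
P = 551.7016.
Convexity = Σ t(t+1)·PV / [P·(1+y)²] = 34,448.3036 / (551.7016 × 1.036324) = 60.25152.

60.25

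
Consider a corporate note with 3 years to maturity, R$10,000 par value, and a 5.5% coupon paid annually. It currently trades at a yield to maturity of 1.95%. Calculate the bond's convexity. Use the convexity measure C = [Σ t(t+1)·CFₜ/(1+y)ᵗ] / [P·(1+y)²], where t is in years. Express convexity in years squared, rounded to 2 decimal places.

With y = 0.0195:
  t   CF        PV=CF/(1+0.0195)^t    t·PV        t(t+1)·PV
  1       550.00       539.4801       539.4801       1,078.9603
  2       550.00       529.1615     1,058.3230       3,174.9689
  3    10,550.00     9,956.1348    29,868.4045     119,473.6179
  Σ                 11,024.7765    31,466.2076     123,727.5471
P = 11,024.7765.
Convexity = Σ t(t+1)·PV / [P·(1+y)²] = 123,727.5471 / (11,024.7765 × 1.039380) = 10.79747.

10.80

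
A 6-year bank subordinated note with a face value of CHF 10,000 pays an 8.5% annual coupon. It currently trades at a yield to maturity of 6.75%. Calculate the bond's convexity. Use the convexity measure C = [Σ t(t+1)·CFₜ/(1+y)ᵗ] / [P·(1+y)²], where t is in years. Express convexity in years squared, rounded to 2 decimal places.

28.65

With y = 0.0675:
  t   CF        PV=CF/(1+0.0675)^t    t·PV        t(t+1)·PV
  1       850.00       796.2529       796.2529       1,592.5059
  2       850.00       745.9044     1,491.8088       4,475.4263
  3       850.00       698.7395     2,096.2184       8,384.8736
  4       850.00       654.5569     2,618.2275      13,091.1376
  5       850.00       613.1680     3,065.8402      18,395.0411
  6    10,850.00     7,331.9997    43,991.9979     307,943.9856
  Σ                 10,840.6213    54,060.3457     353,882.9700
P = 10,840.6213.
Convexity = Σ t(t+1)·PV / [P·(1+y)²] = 353,882.9700 / (10,840.6213 × 1.139556) = 28.64638.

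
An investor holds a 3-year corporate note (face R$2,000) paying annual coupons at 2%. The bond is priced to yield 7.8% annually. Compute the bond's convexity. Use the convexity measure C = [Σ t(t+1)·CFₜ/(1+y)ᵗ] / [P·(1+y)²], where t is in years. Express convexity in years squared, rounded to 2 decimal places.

With y = 0.078:
  t   CF        PV=CF/(1+0.078)^t    t·PV        t(t+1)·PV
  1        40.00        37.1058        37.1058          74.2115
  2        40.00        34.4209        68.8418         206.5255
  3     2,040.00     1,628.4480     4,885.3439      19,541.3755
  Σ                  1,699.9746     4,991.2915      19,822.1126
P = 1,699.9746.
Convexity = Σ t(t+1)·PV / [P·(1+y)²] = 19,822.1126 / (1,699.9746 × 1.162084) = 10.03390.

10.03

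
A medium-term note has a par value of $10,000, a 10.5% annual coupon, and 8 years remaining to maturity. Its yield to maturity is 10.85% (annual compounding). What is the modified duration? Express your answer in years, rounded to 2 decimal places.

5.20 years

Periodic yield y = 0.1085. First find Macaulay duration:
  t   CF        PV=CF/(1+0.1085)^t    t·PV
  1     1,050.00       947.2260       947.2260
  2     1,050.00       854.5115     1,709.0230
  3     1,050.00       770.8719     2,312.6157
  4     1,050.00       695.4189     2,781.6757
  5     1,050.00       627.3513     3,136.7566
  6     1,050.00       565.9462     3,395.6769
  7     1,050.00       510.5513     3,573.8594
  8    11,050.00     4,847.0411    38,776.3285
  Σ                  9,818.9181    56,633.1616
P = 9,818.9181; Macaulay duration = 56,633.1616 / 9,818.9181 = 5.76776 years.
Modified duration = D_Mac / (1 + y) = 5.76776 / 1.1085 = 5.20321 years.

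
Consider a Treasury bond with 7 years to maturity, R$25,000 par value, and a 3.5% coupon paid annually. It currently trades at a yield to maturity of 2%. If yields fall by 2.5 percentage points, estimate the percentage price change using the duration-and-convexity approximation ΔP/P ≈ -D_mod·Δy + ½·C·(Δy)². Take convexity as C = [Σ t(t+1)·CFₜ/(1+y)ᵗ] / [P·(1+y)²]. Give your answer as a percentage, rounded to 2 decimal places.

+17.08%

With y = 0.02:
  t   CF        PV=CF/(1+0.02)^t    t·PV        t(t+1)·PV
  1       875.00       857.8431       857.8431       1,715.6863
  2       875.00       841.0227     1,682.0454       5,046.1361
  3       875.00       824.5320     2,473.5961       9,894.3845
  4       875.00       808.3647     3,233.4590      16,167.2950
  5       875.00       792.5145     3,962.5723      23,775.4338
  6       875.00       776.9750     4,661.8498      32,632.9483
  7    25,875.00    22,525.7446   157,680.2124   1,261,441.6988
  Σ                 27,426.9967   174,551.5780   1,350,673.5827
P = 27,426.9967; D_Mac = 6.36423 yrs; D_mod = 6.23944 yrs; C = 47.33385.
Duration effect: -6.23944 × (-0.025) = +0.155986
Convexity effect: 0.5 × 47.33385 × (-0.025)² = +0.0147918
ΔP/P ≈ +0.155986 + 0.0147918 = +0.170778 = +17.0778%.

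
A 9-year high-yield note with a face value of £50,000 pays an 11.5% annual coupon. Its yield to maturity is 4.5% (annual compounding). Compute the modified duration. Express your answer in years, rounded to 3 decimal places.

6.337 years

Periodic yield y = 0.045. First find Macaulay duration:
  t   CF        PV=CF/(1+0.045)^t    t·PV
  1     5,750.00     5,502.3923     5,502.3923
  2     5,750.00     5,265.4472    10,530.8944
  3     5,750.00     5,038.7055    15,116.1164
  4     5,750.00     4,821.7277    19,286.9109
  5     5,750.00     4,614.0935    23,070.4676
  6     5,750.00     4,415.4005    26,492.4030
  7     5,750.00     4,225.2636    29,576.8454
  8     5,750.00     4,043.3145    32,346.5158
  9    55,750.00    37,514.4218   337,629.7966
  Σ                 75,440.7667   499,552.3425
P = 75,440.7667; Macaulay duration = 499,552.3425 / 75,440.7667 = 6.62178 years.
Modified duration = D_Mac / (1 + y) = 6.62178 / 1.045 = 6.33663 years.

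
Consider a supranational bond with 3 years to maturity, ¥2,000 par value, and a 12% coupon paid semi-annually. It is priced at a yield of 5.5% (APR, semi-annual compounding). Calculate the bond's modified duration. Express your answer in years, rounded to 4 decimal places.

Periodic yield y = 0.0275. First find Macaulay duration:
  t   CF        PV=CF/(1+0.0275)^t    t·PV
  1       120.00       116.7883       116.7883
  2       120.00       113.6626       227.3252
  3       120.00       110.6205       331.8616
  4       120.00       107.6599       430.6396
  5       120.00       104.7785       523.8924
  6     2,120.00     1,801.5440    10,809.2641
  Σ                  2,355.0538    12,439.7712
P = 2,355.0538; Macaulay duration = 12,439.7712 / 2,355.0538 = 5.28216 half-year periods = 2.64108 years.
Modified duration = D_Mac / (1 + y) = 2.64108 / 1.0275 = 2.57039 years.

2.5704 years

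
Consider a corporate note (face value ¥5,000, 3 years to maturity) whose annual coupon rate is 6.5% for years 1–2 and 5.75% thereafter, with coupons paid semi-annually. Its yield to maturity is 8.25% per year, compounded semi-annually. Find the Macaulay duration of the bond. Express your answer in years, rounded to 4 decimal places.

Periodic yield y = 0.04125. Discount each cash flow and weight by its period:
  t   CF        PV=CF/(1+0.04125)^t    t·PV
  1       162.50       156.0624       156.0624
  2       162.50       149.8799       299.7598
  3       162.50       143.9423       431.8268
  4       162.50       138.2399       552.9595
  5       143.75       117.4445       587.2226
  6     5,143.75     4,035.9871    24,215.9224
  Σ                  4,741.5560    26,243.7535
Price P = Σ PV = 4,741.5560.
Macaulay duration = Σ(t·PV) / P = 26,243.7535 / 4,741.5560 = 5.53484 half-year periods.
In years: 5.53484 / 2 = 2.76742 years.

2.7674 years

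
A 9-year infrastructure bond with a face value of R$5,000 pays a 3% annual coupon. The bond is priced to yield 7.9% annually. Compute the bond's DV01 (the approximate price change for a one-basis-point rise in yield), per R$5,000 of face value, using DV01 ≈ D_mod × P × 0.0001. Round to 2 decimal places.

R$2.50

Periodic yield y = 0.079.
  t   CF        PV=CF/(1+0.079)^t    t·PV
  1       150.00       139.0176       139.0176
  2       150.00       128.8393       257.6786
  3       150.00       119.4062       358.2186
  4       150.00       110.6638       442.6551
  5       150.00       102.5614       512.8071
  6       150.00        95.0523       570.3137
  7       150.00        88.0929       616.6506
  8       150.00        81.6431       653.1451
  9     5,150.00     2,597.8509    23,380.6584
  Σ                  3,463.1276    26,931.1450
P = 3,463.1276; D_Mac = 7.77654 yrs; D_mod = 7.20717 yrs.
DV01 ≈ 7.20717 × 3,463.1276 × 0.0001 = 2.495936.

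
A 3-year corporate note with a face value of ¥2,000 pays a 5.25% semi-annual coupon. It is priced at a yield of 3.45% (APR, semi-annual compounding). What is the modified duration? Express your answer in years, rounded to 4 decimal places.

2.7721 years

Periodic yield y = 0.01725. First find Macaulay duration:
  t   CF        PV=CF/(1+0.01725)^t    t·PV
  1        52.50        51.6097        51.6097
  2        52.50        50.7346       101.4691
  3        52.50        49.8742       149.6227
  4        52.50        49.0285       196.1140
  5        52.50        48.1971       240.9854
  6     2,052.50     1,852.3241    11,113.9445
  Σ                  2,101.7682    11,853.7455
P = 2,101.7682; Macaulay duration = 11,853.7455 / 2,101.7682 = 5.63989 half-year periods = 2.81995 years.
Modified duration = D_Mac / (1 + y) = 2.81995 / 1.01725 = 2.77213 years.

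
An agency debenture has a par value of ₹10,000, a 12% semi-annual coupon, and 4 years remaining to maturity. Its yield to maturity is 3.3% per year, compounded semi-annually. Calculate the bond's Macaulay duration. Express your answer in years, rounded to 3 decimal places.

3.395 years

Periodic yield y = 0.0165. Discount each cash flow and weight by its period:
  t   CF        PV=CF/(1+0.0165)^t    t·PV
  1       600.00       590.2607       590.2607
  2       600.00       580.6795     1,161.3590
  3       600.00       571.2538     1,713.7614
  4       600.00       561.9811     2,247.9244
  5       600.00       552.8589     2,764.2947
  6       600.00       543.8848     3,263.3090
  7       600.00       535.0564     3,745.3949
  8    10,600.00     9,299.2260    74,393.8078
  Σ                 13,235.2013    89,880.1119
Price P = Σ PV = 13,235.2013.
Macaulay duration = Σ(t·PV) / P = 89,880.1119 / 13,235.2013 = 6.79099 half-year periods.
In years: 6.79099 / 2 = 3.39549 years.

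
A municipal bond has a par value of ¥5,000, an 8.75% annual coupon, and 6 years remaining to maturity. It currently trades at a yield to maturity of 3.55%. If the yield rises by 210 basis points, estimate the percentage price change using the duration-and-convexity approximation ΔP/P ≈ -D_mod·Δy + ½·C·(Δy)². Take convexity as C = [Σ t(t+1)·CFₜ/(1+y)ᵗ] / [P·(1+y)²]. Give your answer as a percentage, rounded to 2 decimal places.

-9.56%

With y = 0.0355:
  t   CF        PV=CF/(1+0.0355)^t    t·PV        t(t+1)·PV
  1       437.50       422.5012       422.5012         845.0024
  2       437.50       408.0166       816.0332       2,448.0997
  3       437.50       394.0286     1,182.0858       4,728.3432
  4       437.50       380.5201     1,522.0805       7,610.4027
  5       437.50       367.4748     1,837.3739      11,024.2435
  6     5,437.50     4,410.6099    26,463.6596     185,245.6169
  Σ                  6,383.1513    32,243.7343     211,901.7085
P = 6,383.1513; D_Mac = 5.05138 yrs; D_mod = 4.87821 yrs; C = 30.95987.
Duration effect: -4.87821 × (+0.021) = -0.102442
Convexity effect: 0.5 × 30.95987 × (0.021)² = +0.0068267
ΔP/P ≈ -0.102442 + 0.0068267 = -0.095616 = -9.5616%.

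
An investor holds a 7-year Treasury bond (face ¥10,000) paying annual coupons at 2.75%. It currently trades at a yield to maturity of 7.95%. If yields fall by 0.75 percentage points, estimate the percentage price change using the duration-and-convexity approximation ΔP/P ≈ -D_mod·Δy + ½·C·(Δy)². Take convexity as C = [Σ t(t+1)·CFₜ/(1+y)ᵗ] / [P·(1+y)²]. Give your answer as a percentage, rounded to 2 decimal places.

+4.53%

With y = 0.0795:
  t   CF        PV=CF/(1+0.0795)^t    t·PV        t(t+1)·PV
  1       275.00       254.7476       254.7476         509.4951
  2       275.00       235.9866       471.9733       1,415.9198
  3       275.00       218.6073       655.8220       2,623.2882
  4       275.00       202.5080       810.0319       4,050.1593
  5       275.00       187.5942       937.9711       5,627.8267
  6       275.00       173.7788     1,042.6728       7,298.7099
  7    10,275.00     6,014.8293    42,103.8048     336,830.4386
  Σ                  7,288.0518    46,277.0235     358,355.8376
P = 7,288.0518; D_Mac = 6.34971 yrs; D_mod = 5.88209 yrs; C = 42.19468.
Duration effect: -5.88209 × (-0.0075) = +0.044116
Convexity effect: 0.5 × 42.19468 × (-0.0075)² = +0.0011867
ΔP/P ≈ +0.044116 + 0.0011867 = +0.045302 = +4.5302%.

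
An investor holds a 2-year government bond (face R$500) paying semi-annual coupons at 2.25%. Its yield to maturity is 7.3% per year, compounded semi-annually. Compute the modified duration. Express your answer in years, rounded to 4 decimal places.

Periodic yield y = 0.0365. First find Macaulay duration:
  t   CF        PV=CF/(1+0.0365)^t    t·PV
  1        5.625         5.4269         5.4269
  2        5.625         5.2358        10.4716
  3        5.625         5.0514        15.1543
  4      505.625       438.0779     1,752.3115
  Σ                    453.7920     1,783.3643
P = 453.7920; Macaulay duration = 1,783.3643 / 453.7920 = 3.92992 half-year periods = 1.96496 years.
Modified duration = D_Mac / (1 + y) = 1.96496 / 1.0365 = 1.89576 years.

1.8958 years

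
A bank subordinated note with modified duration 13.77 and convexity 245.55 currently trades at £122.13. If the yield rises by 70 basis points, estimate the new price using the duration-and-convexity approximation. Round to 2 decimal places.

Duration effect: -D_mod·Δy = -13.77 × (+0.007) = -0.096390
Convexity effect: ½·C·(Δy)² = 0.5 × 245.55 × (0.007)² = +0.006015975
ΔP/P ≈ -0.096390 + 0.006015975 = -0.090374025
New price ≈ 122.13 × (1 - 0.090374025) = 111.09262032675.

£111.09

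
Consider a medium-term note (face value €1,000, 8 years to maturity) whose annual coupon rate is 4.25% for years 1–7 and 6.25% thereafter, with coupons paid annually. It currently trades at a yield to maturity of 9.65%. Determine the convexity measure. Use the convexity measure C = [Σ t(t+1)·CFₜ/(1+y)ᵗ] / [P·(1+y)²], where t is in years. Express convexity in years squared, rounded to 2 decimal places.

47.46

With y = 0.0965:
  t   CF        PV=CF/(1+0.0965)^t    t·PV        t(t+1)·PV
  1        42.50        38.7597        38.7597          77.5194
  2        42.50        35.3486        70.6971         212.0913
  3        42.50        32.2376        96.7129         386.8515
  4        42.50        29.4005       117.6019         588.0096
  5        42.50        26.8130       134.0651         804.3906
  6        42.50        24.4533       146.7197       1,027.0377
  7        42.50        22.3012       156.1085       1,248.8679
  8     1,062.50       508.4636     4,067.7086      36,609.3777
  Σ                    717.7774     4,828.3735      40,954.1458
P = 717.7774.
Convexity = Σ t(t+1)·PV / [P·(1+y)²] = 40,954.1458 / (717.7774 × 1.202312) = 47.45596.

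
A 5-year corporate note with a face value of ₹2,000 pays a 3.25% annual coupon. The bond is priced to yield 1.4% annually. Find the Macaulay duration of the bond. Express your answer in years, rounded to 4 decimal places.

Periodic yield y = 0.014. Discount each cash flow and weight by its year:
  t   CF        PV=CF/(1+0.014)^t    t·PV
  1        65.00        64.1026        64.1026
  2        65.00        63.2175       126.4350
  3        65.00        62.3447       187.0341
  4        65.00        61.4839       245.9357
  5     2,065.00     1,926.3282     9,631.6410
  Σ                  2,177.4769    10,255.1483
Price P = Σ PV = 2,177.4769.
Macaulay duration = Σ(t·PV) / P = 10,255.1483 / 2,177.4769 = 4.70965 years.

4.7096 years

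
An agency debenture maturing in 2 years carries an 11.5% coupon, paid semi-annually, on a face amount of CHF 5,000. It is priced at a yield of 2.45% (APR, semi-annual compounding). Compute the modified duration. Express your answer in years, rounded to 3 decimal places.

Periodic yield y = 0.01225. First find Macaulay duration:
  t   CF        PV=CF/(1+0.01225)^t    t·PV
  1       287.50       284.0207       284.0207
  2       287.50       280.5836       561.1672
  3       287.50       277.1880       831.5641
  4     5,287.50     5,036.1567    20,144.6270
  Σ                  5,877.9491    21,821.3791
P = 5,877.9491; Macaulay duration = 21,821.3791 / 5,877.9491 = 3.71241 half-year periods = 1.85621 years.
Modified duration = D_Mac / (1 + y) = 1.85621 / 1.01225 = 1.83374 years.

1.834 years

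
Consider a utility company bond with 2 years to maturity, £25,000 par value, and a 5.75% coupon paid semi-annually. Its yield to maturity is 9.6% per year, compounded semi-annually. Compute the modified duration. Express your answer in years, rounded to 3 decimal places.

1.827 years

Periodic yield y = 0.048. First find Macaulay duration:
  t   CF        PV=CF/(1+0.048)^t    t·PV
  1       718.75       685.8302       685.8302
  2       718.75       654.4181     1,308.8362
  3       718.75       624.4447     1,873.3342
  4    25,718.75    21,320.8604    85,283.4415
  Σ                 23,285.5534    89,151.4421
P = 23,285.5534; Macaulay duration = 89,151.4421 / 23,285.5534 = 3.82862 half-year periods = 1.91431 years.
Modified duration = D_Mac / (1 + y) = 1.91431 / 1.048 = 1.82663 years.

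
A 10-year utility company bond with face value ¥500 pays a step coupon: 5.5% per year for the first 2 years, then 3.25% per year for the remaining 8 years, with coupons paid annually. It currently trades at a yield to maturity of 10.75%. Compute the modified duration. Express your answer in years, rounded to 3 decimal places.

6.956 years

Periodic yield y = 0.1075. First find Macaulay duration:
  t   CF        PV=CF/(1+0.1075)^t    t·PV
  1        27.50        24.8307        24.8307
  2        27.50        22.4205        44.8410
  3        16.25        11.9625        35.8875
  4        16.25        10.8014        43.2054
  5        16.25         9.7529        48.7646
  6        16.25         8.8062        52.8375
  7        16.25         7.9515        55.6603
  8        16.25         7.1797        57.4372
  9        16.25         6.4828        58.3448
  10      516.25       185.9614     1,859.6136
  Σ                    296.1495     2,281.4227
P = 296.1495; Macaulay duration = 2,281.4227 / 296.1495 = 7.70362 years.
Modified duration = D_Mac / (1 + y) = 7.70362 / 1.1075 = 6.95586 years.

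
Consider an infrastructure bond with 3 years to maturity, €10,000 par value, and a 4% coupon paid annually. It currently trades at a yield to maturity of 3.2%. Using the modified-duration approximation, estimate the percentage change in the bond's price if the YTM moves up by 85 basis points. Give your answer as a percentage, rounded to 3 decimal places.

Periodic yield y = 0.032. Modified duration first:
  t   CF        PV=CF/(1+0.032)^t    t·PV
  1       400.00       387.5969       387.5969
  2       400.00       375.5784       751.1568
  3    10,400.00     9,462.2463    28,386.7388
  Σ                 10,225.4216    29,525.4925
P = 10,225.4216; D_Mac = 2.88746 yrs; D_mod = 2.88746/(1+0.032) = 2.79793 yrs.
ΔP/P ≈ -D_mod · Δy = -2.79793 × (+0.0085) = -0.023782 = -2.3782%.

-2.378%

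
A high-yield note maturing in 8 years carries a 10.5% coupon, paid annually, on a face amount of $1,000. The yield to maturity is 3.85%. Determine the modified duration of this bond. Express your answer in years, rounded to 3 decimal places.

Periodic yield y = 0.0385. First find Macaulay duration:
  t   CF        PV=CF/(1+0.0385)^t    t·PV
  1       105.00       101.1074       101.1074
  2       105.00        97.3590       194.7181
  3       105.00        93.7497       281.2490
  4       105.00        90.2741       361.0965
  5       105.00        86.9274       434.6371
  6       105.00        83.7048       502.2287
  7       105.00        80.6016       564.2114
  8     1,105.00       816.7897     6,534.3179
  Σ                  1,450.5138     8,973.5661
P = 1,450.5138; Macaulay duration = 8,973.5661 / 1,450.5138 = 6.18647 years.
Modified duration = D_Mac / (1 + y) = 6.18647 / 1.0385 = 5.95712 years.

5.957 years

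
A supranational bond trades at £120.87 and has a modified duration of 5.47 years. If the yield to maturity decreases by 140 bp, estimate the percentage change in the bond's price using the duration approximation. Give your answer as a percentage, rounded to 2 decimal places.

Duration approximation: ΔP/P ≈ -D_mod · Δy = -5.47 × (-0.014) = +0.076580.
As a percentage: +7.6580%.

+7.66%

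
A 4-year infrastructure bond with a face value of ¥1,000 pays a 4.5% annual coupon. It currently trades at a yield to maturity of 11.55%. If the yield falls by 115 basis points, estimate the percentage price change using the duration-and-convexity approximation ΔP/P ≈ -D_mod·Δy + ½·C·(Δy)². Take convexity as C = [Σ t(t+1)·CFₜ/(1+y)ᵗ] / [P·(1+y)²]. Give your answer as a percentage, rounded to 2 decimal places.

+3.92%

With y = 0.1155:
  t   CF        PV=CF/(1+0.1155)^t    t·PV        t(t+1)·PV
  1        45.00        40.3407        40.3407          80.6813
  2        45.00        36.1637        72.3275         216.9825
  3        45.00        32.4193        97.2579         389.0317
  4     1,045.00       674.8978     2,699.5911      13,497.9554
  Σ                    783.8215     2,909.5171      14,184.6509
P = 783.8215; D_Mac = 3.71196 yrs; D_mod = 3.32762 yrs; C = 14.54328.
Duration effect: -3.32762 × (-0.0115) = +0.038268
Convexity effect: 0.5 × 14.54328 × (-0.0115)² = +0.0009617
ΔP/P ≈ +0.038268 + 0.0009617 = +0.039229 = +3.9229%.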